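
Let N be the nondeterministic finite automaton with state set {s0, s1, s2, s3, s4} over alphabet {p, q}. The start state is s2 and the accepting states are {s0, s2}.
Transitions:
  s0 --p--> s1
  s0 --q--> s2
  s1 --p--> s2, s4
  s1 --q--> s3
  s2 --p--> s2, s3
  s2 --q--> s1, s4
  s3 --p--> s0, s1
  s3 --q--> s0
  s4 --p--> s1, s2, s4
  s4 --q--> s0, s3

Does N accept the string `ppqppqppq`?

accepted

Start: {s2}
read p: {s2, s3}
read p: {s0, s1, s2, s3}
read q: {s0, s1, s2, s3, s4}
read p: {s0, s1, s2, s3, s4}
read p: {s0, s1, s2, s3, s4}
read q: {s0, s1, s2, s3, s4}
read p: {s0, s1, s2, s3, s4}
read p: {s0, s1, s2, s3, s4}
read q: {s0, s1, s2, s3, s4}
Reachable ∩ accepting = {s0, s2} — nonempty.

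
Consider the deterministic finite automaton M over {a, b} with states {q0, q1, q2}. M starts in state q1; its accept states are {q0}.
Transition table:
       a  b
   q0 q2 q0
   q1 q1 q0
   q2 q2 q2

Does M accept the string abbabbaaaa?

rejected

q1 --a--> q1
q1 --b--> q0
q0 --b--> q0
q0 --a--> q2
q2 --b--> q2
q2 --b--> q2
q2 --a--> q2
q2 --a--> q2
q2 --a--> q2
q2 --a--> q2
End in state q2, which is not an accepting state.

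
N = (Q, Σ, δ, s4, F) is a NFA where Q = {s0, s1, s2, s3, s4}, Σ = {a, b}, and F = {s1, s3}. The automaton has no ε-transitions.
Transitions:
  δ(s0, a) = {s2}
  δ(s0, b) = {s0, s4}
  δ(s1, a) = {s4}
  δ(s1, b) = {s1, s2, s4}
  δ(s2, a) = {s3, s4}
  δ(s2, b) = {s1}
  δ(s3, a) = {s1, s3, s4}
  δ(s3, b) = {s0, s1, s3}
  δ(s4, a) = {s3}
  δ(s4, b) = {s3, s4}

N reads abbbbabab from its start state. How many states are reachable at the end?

Start: {s4}
read a: {s3}
read b: {s0, s1, s3}
read b: {s0, s1, s2, s3, s4}
read b: {s0, s1, s2, s3, s4}
read b: {s0, s1, s2, s3, s4}
read a: {s1, s2, s3, s4}
read b: {s0, s1, s2, s3, s4}
read a: {s1, s2, s3, s4}
read b: {s0, s1, s2, s3, s4}
Final reachable set {s0, s1, s2, s3, s4} has 5 states.

5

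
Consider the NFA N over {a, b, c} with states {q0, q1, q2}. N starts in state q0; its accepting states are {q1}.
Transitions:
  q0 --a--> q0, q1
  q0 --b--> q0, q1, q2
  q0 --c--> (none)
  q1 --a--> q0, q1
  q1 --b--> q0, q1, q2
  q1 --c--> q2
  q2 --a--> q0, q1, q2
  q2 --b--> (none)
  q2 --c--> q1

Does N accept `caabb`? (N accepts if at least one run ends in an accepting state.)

Start: {q0}
read c: {}
The reachable set is empty and stays empty for the remaining 4 symbols.
Reachable ∩ accepting = {} — empty.

rejected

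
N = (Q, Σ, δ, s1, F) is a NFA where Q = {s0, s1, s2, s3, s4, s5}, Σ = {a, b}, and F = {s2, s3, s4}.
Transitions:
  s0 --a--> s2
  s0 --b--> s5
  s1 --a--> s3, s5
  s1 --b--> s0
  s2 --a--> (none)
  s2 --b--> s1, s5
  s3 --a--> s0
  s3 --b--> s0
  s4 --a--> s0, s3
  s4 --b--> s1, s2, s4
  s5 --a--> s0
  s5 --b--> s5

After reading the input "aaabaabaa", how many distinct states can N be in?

2

Start: {s1}
read a: {s3, s5}
read a: {s0}
read a: {s2}
read b: {s1, s5}
read a: {s0, s3, s5}
read a: {s0, s2}
read b: {s1, s5}
read a: {s0, s3, s5}
read a: {s0, s2}
Final reachable set {s0, s2} has 2 states.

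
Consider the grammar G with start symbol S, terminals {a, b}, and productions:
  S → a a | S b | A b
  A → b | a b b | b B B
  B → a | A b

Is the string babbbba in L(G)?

no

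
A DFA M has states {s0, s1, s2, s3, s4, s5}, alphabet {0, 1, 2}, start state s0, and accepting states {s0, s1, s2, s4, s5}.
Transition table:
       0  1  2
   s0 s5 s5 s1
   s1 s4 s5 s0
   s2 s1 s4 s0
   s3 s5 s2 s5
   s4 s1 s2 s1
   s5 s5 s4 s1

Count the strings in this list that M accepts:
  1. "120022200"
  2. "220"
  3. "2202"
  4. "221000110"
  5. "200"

"120022200": accepted
"220": accepted
"2202": accepted
"221000110": accepted
"200": accepted

5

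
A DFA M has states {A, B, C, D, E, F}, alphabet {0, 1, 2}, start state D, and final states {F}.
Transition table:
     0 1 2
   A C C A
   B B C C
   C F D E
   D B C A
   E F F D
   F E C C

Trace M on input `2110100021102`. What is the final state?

D --2--> A
A --1--> C
C --1--> D
D --0--> B
B --1--> C
C --0--> F
F --0--> E
E --0--> F
F --2--> C
C --1--> D
D --1--> C
C --0--> F
F --2--> C

C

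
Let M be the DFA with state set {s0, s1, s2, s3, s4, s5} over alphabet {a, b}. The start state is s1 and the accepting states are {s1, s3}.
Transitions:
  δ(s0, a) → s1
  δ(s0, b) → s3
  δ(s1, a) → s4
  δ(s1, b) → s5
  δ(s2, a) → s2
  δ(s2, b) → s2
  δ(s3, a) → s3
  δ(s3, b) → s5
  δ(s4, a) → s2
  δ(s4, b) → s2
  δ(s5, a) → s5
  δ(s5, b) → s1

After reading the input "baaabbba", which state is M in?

s4

s1 --b--> s5
s5 --a--> s5
s5 --a--> s5
s5 --a--> s5
s5 --b--> s1
s1 --b--> s5
s5 --b--> s1
s1 --a--> s4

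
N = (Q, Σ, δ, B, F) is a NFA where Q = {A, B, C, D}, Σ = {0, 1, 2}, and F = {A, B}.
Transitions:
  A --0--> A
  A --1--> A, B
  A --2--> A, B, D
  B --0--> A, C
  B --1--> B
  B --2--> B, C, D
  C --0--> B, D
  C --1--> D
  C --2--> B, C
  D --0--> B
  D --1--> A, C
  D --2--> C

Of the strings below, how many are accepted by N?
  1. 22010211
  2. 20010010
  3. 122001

3

22010211: accepted
20010010: accepted
122001: accepted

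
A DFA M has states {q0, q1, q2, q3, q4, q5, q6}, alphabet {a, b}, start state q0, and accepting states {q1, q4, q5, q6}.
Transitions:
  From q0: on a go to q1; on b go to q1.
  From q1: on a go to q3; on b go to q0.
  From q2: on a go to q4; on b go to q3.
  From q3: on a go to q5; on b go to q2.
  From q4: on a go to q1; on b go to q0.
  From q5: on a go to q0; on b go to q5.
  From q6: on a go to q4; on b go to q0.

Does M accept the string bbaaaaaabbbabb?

q0 --b--> q1
q1 --b--> q0
q0 --a--> q1
q1 --a--> q3
q3 --a--> q5
q5 --a--> q0
q0 --a--> q1
q1 --a--> q3
q3 --b--> q2
q2 --b--> q3
q3 --b--> q2
q2 --a--> q4
q4 --b--> q0
q0 --b--> q1
End in state q1, which is an accepting state.

accepted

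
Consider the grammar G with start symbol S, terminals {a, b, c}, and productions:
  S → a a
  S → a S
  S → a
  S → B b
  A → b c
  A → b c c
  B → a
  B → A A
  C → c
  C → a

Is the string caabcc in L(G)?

no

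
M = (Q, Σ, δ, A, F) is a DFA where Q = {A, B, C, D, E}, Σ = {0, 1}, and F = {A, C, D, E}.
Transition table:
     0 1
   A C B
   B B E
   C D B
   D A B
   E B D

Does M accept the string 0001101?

A --0--> C
C --0--> D
D --0--> A
A --1--> B
B --1--> E
E --0--> B
B --1--> E
End in state E, which is an accepting state.

accepted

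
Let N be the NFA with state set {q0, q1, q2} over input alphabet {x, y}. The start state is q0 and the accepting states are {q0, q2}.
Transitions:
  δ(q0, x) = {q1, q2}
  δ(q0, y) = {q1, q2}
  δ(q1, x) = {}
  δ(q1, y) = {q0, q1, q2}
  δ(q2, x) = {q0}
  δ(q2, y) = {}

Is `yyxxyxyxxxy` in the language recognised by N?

Start: {q0}
read y: {q1, q2}
read y: {q0, q1, q2}
read x: {q0, q1, q2}
read x: {q0, q1, q2}
read y: {q0, q1, q2}
read x: {q0, q1, q2}
read y: {q0, q1, q2}
read x: {q0, q1, q2}
read x: {q0, q1, q2}
read x: {q0, q1, q2}
read y: {q0, q1, q2}
Reachable ∩ accepting = {q0, q2} — nonempty.

accepted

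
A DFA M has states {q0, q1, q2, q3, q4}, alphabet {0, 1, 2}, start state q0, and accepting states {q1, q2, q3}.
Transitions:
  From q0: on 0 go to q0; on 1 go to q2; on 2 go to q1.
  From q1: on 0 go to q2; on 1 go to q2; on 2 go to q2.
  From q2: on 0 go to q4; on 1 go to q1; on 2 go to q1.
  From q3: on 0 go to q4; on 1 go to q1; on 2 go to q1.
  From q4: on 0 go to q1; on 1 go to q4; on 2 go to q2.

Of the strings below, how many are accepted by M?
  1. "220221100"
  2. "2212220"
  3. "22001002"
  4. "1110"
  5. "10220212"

"220221100": rejected
"2212220": rejected
"22001002": accepted
"1110": rejected
"10220212": accepted

2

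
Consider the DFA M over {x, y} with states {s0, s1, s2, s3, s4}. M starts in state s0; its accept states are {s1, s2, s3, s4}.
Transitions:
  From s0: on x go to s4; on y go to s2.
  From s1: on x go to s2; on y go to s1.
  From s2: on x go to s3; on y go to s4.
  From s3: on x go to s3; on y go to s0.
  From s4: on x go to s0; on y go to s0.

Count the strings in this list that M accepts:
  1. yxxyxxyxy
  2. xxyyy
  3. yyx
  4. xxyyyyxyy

1

yxxyxxyxy: rejected
xxyyy: rejected
yyx: rejected
xxyyyyxyy: accepted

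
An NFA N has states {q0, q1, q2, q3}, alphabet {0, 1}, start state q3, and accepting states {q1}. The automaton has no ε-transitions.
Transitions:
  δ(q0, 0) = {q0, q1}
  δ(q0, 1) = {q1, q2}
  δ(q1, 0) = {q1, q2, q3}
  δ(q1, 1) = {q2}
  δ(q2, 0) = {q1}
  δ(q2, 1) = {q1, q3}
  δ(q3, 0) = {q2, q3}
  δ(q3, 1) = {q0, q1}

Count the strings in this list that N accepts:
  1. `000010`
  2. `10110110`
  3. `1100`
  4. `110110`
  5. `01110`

`000010`: accepted
`10110110`: accepted
`1100`: accepted
`110110`: accepted
`01110`: accepted

5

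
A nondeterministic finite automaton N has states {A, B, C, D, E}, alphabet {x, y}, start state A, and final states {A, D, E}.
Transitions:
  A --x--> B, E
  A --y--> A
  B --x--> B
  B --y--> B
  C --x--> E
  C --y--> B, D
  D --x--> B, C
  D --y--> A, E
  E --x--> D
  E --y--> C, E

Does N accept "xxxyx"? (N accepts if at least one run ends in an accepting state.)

Start: {A}
read x: {B, E}
read x: {B, D}
read x: {B, C}
read y: {B, D}
read x: {B, C}
Reachable ∩ accepting = {} — empty.

rejected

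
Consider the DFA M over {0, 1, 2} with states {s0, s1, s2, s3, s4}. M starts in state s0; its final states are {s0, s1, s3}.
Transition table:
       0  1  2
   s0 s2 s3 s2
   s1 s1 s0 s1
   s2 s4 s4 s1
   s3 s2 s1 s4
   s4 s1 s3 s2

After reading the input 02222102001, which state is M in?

s0 --0--> s2
s2 --2--> s1
s1 --2--> s1
s1 --2--> s1
s1 --2--> s1
s1 --1--> s0
s0 --0--> s2
s2 --2--> s1
s1 --0--> s1
s1 --0--> s1
s1 --1--> s0

s0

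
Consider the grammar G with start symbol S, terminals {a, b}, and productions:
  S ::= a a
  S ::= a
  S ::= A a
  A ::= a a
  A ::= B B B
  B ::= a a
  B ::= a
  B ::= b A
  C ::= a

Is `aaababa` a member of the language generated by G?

no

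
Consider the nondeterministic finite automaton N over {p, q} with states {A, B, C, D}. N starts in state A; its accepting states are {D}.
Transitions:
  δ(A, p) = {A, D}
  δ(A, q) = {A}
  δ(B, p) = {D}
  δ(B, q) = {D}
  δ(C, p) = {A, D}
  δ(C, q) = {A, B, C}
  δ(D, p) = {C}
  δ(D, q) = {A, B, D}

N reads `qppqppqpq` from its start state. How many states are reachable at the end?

4

Start: {A}
read q: {A}
read p: {A, D}
read p: {A, C, D}
read q: {A, B, C, D}
read p: {A, C, D}
read p: {A, C, D}
read q: {A, B, C, D}
read p: {A, C, D}
read q: {A, B, C, D}
Final reachable set {A, B, C, D} has 4 states.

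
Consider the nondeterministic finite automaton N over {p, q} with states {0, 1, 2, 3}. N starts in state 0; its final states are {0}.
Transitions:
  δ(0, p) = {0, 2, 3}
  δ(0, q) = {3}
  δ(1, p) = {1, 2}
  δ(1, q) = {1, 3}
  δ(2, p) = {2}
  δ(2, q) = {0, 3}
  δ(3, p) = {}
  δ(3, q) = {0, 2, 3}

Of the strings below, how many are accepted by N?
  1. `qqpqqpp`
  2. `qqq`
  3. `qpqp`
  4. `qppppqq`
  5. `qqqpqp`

`qqpqqpp`: accepted
`qqq`: accepted
`qpqp`: rejected
`qppppqq`: rejected
`qqqpqp`: accepted

3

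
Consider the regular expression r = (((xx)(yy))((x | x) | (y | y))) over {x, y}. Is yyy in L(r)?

No split of yyy into u·v has ((xx)(yy)) matching u and ((x|x)|(y|y)) matching v.

no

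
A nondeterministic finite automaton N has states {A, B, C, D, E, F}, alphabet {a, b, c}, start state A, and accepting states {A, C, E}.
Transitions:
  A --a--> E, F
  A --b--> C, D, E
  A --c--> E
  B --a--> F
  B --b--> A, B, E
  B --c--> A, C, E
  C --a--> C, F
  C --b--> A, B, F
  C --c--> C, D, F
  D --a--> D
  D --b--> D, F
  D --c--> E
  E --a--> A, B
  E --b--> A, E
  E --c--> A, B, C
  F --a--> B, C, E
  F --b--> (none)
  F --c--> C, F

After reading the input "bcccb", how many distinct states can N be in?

Start: {A}
read b: {C, D, E}
read c: {A, B, C, D, E, F}
read c: {A, B, C, D, E, F}
read c: {A, B, C, D, E, F}
read b: {A, B, C, D, E, F}
Final reachable set {A, B, C, D, E, F} has 6 states.

6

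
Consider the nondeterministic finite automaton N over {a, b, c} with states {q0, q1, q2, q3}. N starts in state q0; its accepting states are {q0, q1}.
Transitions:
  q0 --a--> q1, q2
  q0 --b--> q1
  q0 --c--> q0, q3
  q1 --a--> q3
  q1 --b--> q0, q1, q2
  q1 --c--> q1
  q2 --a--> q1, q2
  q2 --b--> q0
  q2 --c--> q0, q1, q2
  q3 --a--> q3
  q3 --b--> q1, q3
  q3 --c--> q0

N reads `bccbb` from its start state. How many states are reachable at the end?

Start: {q0}
read b: {q1}
read c: {q1}
read c: {q1}
read b: {q0, q1, q2}
read b: {q0, q1, q2}
Final reachable set {q0, q1, q2} has 3 states.

3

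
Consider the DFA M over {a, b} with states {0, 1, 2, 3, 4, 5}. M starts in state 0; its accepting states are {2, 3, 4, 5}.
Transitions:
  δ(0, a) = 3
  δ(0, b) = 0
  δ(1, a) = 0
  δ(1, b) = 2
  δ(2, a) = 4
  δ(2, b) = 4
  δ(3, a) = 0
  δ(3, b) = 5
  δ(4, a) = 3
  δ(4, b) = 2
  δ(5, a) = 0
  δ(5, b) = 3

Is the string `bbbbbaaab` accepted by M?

0 --b--> 0
0 --b--> 0
0 --b--> 0
0 --b--> 0
0 --b--> 0
0 --a--> 3
3 --a--> 0
0 --a--> 3
3 --b--> 5
End in state 5, which is an accepting state.

accepted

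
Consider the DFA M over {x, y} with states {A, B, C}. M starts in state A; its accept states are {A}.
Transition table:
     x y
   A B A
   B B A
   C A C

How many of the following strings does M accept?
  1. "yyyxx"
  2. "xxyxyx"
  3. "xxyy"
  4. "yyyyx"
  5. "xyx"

1

"yyyxx": rejected
"xxyxyx": rejected
"xxyy": accepted
"yyyyx": rejected
"xyx": rejected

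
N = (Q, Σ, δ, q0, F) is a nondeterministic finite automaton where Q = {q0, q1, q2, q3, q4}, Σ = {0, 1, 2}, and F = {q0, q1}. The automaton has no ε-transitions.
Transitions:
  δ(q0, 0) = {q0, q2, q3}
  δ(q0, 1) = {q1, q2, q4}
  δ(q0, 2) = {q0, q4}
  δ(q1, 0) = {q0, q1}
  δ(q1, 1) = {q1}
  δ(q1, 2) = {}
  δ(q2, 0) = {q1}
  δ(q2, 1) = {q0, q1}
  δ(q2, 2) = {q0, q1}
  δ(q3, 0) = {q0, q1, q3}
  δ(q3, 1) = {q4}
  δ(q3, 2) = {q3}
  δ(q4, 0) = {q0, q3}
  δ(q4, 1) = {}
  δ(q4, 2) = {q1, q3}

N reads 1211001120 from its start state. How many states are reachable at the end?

4

Start: {q0}
read 1: {q1, q2, q4}
read 2: {q0, q1, q3}
read 1: {q1, q2, q4}
read 1: {q0, q1}
read 0: {q0, q1, q2, q3}
read 0: {q0, q1, q2, q3}
read 1: {q0, q1, q2, q4}
read 1: {q0, q1, q2, q4}
read 2: {q0, q1, q3, q4}
read 0: {q0, q1, q2, q3}
Final reachable set {q0, q1, q2, q3} has 4 states.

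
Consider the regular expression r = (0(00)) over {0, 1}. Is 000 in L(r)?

yes

Split as 0·00: 0 matches 0 and (00) matches 00.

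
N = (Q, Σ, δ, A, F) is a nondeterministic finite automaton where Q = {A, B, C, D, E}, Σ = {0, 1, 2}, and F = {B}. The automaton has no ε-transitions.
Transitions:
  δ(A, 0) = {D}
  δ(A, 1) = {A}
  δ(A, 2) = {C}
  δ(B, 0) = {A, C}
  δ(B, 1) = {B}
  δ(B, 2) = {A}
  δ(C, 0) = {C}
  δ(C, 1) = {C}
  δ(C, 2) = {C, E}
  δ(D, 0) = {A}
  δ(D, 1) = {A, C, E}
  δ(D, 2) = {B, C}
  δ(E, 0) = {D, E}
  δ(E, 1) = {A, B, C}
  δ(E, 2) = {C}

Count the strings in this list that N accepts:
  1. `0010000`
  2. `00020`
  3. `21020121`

1

`0010000`: rejected
`00020`: rejected
`21020121`: accepted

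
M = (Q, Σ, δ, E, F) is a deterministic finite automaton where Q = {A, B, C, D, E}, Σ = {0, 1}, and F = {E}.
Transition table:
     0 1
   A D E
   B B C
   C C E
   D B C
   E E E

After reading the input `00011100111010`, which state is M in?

E --0--> E
E --0--> E
E --0--> E
E --1--> E
E --1--> E
E --1--> E
E --0--> E
E --0--> E
E --1--> E
E --1--> E
E --1--> E
E --0--> E
E --1--> E
E --0--> E

E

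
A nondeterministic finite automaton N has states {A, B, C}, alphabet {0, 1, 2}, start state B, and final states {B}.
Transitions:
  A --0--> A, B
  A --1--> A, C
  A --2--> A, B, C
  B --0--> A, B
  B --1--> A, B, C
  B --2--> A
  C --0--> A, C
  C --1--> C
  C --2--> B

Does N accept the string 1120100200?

accepted

Start: {B}
read 1: {A, B, C}
read 1: {A, B, C}
read 2: {A, B, C}
read 0: {A, B, C}
read 1: {A, B, C}
read 0: {A, B, C}
read 0: {A, B, C}
read 2: {A, B, C}
read 0: {A, B, C}
read 0: {A, B, C}
Reachable ∩ accepting = {B} — nonempty.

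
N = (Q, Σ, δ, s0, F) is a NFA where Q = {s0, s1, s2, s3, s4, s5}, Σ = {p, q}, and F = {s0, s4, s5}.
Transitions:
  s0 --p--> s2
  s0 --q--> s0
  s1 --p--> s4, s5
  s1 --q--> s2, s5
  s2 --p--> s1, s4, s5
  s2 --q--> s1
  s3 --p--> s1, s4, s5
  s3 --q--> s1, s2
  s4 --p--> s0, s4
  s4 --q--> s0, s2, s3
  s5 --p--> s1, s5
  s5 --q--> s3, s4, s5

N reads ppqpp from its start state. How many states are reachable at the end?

5

Start: {s0}
read p: {s2}
read p: {s1, s4, s5}
read q: {s0, s2, s3, s4, s5}
read p: {s0, s1, s2, s4, s5}
read p: {s0, s1, s2, s4, s5}
Final reachable set {s0, s1, s2, s4, s5} has 5 states.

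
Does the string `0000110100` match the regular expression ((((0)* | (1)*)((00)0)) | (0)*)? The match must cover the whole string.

no

Neither (((0)*|(1)*)((00)0)) nor (0)* matches 0000110100.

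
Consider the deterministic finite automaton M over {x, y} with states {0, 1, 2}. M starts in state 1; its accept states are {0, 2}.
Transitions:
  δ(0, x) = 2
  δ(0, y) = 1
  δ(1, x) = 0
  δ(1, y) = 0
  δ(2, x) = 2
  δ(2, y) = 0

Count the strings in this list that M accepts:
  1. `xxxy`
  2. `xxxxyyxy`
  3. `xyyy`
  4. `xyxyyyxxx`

2

`xxxy`: accepted
`xxxxyyxy`: rejected
`xyyy`: rejected
`xyxyyyxxx`: accepted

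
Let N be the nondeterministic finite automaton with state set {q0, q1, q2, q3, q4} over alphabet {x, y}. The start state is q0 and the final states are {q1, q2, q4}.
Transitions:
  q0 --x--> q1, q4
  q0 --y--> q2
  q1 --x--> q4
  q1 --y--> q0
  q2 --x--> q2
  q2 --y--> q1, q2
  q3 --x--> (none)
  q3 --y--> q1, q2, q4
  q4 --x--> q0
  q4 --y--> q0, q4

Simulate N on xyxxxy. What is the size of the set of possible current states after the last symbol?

Start: {q0}
read x: {q1, q4}
read y: {q0, q4}
read x: {q0, q1, q4}
read x: {q0, q1, q4}
read x: {q0, q1, q4}
read y: {q0, q2, q4}
Final reachable set {q0, q2, q4} has 3 states.

3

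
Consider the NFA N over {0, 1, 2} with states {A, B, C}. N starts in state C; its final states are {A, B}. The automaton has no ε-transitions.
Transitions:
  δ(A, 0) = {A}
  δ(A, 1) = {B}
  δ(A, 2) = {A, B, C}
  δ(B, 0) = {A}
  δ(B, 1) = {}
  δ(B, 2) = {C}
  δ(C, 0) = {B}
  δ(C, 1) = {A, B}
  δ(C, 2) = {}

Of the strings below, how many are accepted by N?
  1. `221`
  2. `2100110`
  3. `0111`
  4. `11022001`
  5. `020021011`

1

`221`: rejected
`2100110`: rejected
`0111`: rejected
`11022001`: accepted
`020021011`: rejected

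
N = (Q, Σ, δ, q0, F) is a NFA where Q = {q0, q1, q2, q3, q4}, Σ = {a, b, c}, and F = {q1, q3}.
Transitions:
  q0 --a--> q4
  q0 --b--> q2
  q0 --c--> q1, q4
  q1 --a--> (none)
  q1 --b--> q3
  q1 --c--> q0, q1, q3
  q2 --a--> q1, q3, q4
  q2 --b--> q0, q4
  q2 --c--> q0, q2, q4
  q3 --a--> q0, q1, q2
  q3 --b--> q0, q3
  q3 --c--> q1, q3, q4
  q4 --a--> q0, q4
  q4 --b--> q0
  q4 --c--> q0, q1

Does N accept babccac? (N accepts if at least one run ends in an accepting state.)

Start: {q0}
read b: {q2}
read a: {q1, q3, q4}
read b: {q0, q3}
read c: {q1, q3, q4}
read c: {q0, q1, q3, q4}
read a: {q0, q1, q2, q4}
read c: {q0, q1, q2, q3, q4}
Reachable ∩ accepting = {q1, q3} — nonempty.

accepted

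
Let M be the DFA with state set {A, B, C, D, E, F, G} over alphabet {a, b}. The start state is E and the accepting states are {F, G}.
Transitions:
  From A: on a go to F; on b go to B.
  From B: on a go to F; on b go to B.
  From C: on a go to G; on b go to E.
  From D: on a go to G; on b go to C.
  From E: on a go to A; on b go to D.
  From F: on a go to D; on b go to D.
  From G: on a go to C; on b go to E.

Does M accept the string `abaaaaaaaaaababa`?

E --a--> A
A --b--> B
B --a--> F
F --a--> D
D --a--> G
G --a--> C
C --a--> G
G --a--> C
C --a--> G
G --a--> C
C --a--> G
G --a--> C
C --b--> E
E --a--> A
A --b--> B
B --a--> F
End in state F, which is an accepting state.

accepted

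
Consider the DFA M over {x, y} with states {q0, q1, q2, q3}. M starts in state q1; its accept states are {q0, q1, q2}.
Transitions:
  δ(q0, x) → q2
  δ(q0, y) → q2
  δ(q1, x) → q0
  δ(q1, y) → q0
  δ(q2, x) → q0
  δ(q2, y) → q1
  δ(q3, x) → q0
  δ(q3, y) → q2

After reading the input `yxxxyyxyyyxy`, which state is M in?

q2

q1 --y--> q0
q0 --x--> q2
q2 --x--> q0
q0 --x--> q2
q2 --y--> q1
q1 --y--> q0
q0 --x--> q2
q2 --y--> q1
q1 --y--> q0
q0 --y--> q2
q2 --x--> q0
q0 --y--> q2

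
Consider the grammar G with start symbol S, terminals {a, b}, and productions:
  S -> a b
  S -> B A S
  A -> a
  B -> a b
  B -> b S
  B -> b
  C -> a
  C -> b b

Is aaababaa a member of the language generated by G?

no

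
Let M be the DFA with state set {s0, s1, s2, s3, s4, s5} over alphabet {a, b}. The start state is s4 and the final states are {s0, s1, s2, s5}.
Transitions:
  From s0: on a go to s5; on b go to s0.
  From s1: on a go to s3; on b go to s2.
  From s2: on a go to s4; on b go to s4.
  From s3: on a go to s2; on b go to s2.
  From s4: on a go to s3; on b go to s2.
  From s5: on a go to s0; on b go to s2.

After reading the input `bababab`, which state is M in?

s4 --b--> s2
s2 --a--> s4
s4 --b--> s2
s2 --a--> s4
s4 --b--> s2
s2 --a--> s4
s4 --b--> s2

s2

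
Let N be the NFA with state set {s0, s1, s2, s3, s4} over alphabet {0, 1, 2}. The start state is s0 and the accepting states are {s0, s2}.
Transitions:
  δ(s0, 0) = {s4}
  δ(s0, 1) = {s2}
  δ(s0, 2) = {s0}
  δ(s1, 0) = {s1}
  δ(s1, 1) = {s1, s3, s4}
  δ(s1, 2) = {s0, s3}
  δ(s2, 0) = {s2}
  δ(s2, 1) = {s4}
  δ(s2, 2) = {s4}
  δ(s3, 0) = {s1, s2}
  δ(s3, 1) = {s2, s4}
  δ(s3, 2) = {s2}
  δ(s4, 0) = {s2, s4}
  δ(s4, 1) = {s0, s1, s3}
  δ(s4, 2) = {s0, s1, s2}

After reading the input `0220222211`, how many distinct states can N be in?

5

Start: {s0}
read 0: {s4}
read 2: {s0, s1, s2}
read 2: {s0, s3, s4}
read 0: {s1, s2, s4}
read 2: {s0, s1, s2, s3, s4}
read 2: {s0, s1, s2, s3, s4}
read 2: {s0, s1, s2, s3, s4}
read 2: {s0, s1, s2, s3, s4}
read 1: {s0, s1, s2, s3, s4}
read 1: {s0, s1, s2, s3, s4}
Final reachable set {s0, s1, s2, s3, s4} has 5 states.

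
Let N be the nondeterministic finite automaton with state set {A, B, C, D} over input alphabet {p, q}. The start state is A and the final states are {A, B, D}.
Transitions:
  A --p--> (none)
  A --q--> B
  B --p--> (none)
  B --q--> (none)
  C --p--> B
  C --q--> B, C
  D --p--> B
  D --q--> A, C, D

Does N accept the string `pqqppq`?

rejected

Start: {A}
read p: {}
The reachable set is empty and stays empty for the remaining 5 symbols.
Reachable ∩ accepting = {} — empty.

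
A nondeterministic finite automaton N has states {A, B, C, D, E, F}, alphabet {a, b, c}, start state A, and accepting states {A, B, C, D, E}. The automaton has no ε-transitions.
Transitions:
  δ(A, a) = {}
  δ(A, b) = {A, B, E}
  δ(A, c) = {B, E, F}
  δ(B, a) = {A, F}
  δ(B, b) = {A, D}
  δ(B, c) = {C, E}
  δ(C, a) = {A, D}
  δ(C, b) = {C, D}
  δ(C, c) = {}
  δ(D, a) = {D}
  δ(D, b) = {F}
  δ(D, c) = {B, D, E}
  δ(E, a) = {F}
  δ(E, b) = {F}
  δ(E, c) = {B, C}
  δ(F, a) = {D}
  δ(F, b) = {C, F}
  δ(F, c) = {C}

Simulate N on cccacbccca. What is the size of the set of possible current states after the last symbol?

3

Start: {A}
read c: {B, E, F}
read c: {B, C, E}
read c: {B, C, E}
read a: {A, D, F}
read c: {B, C, D, E, F}
read b: {A, C, D, F}
read c: {B, C, D, E, F}
read c: {B, C, D, E}
read c: {B, C, D, E}
read a: {A, D, F}
Final reachable set {A, D, F} has 3 states.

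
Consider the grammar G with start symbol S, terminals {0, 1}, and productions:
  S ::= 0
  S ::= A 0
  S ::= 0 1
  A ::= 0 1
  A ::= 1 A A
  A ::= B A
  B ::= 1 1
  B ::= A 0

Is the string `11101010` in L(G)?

S ⇒ A0 ⇒ 1AA0 ⇒ 1BAA0 ⇒ 111AA0 ⇒ 11101A0 ⇒ 11101010

yes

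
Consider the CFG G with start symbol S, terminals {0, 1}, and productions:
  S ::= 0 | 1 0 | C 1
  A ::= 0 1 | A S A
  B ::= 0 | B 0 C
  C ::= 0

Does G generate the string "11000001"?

no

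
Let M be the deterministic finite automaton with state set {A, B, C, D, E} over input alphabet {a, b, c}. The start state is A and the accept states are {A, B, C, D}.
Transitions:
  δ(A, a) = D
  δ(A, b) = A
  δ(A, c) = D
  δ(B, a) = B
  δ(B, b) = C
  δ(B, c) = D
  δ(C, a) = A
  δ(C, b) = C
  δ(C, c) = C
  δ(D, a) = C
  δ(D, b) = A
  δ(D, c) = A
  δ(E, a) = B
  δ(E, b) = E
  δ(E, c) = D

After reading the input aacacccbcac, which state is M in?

C

A --a--> D
D --a--> C
C --c--> C
C --a--> A
A --c--> D
D --c--> A
A --c--> D
D --b--> A
A --c--> D
D --a--> C
C --c--> C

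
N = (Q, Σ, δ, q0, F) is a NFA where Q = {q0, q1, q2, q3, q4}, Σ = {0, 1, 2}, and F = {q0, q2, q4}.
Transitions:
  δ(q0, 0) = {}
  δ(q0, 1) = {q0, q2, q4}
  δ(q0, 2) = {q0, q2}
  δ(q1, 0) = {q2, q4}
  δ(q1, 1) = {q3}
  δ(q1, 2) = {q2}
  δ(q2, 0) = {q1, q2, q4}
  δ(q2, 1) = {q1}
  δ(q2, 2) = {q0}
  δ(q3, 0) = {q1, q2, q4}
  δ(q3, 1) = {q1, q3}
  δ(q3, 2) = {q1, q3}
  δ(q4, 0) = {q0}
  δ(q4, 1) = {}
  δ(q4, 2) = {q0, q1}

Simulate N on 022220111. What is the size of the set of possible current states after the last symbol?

0

Start: {q0}
read 0: {}
The reachable set is empty and stays empty for the remaining 8 symbols.
Final reachable set {} has 0 states.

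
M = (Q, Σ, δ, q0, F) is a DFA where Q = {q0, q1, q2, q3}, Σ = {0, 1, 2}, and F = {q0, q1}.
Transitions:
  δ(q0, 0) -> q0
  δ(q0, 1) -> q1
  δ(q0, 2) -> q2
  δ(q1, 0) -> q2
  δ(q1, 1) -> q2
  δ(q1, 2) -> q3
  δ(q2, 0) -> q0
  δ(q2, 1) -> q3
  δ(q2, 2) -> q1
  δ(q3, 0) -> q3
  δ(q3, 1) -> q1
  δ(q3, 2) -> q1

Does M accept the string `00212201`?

accepted

q0 --0--> q0
q0 --0--> q0
q0 --2--> q2
q2 --1--> q3
q3 --2--> q1
q1 --2--> q3
q3 --0--> q3
q3 --1--> q1
End in state q1, which is an accepting state.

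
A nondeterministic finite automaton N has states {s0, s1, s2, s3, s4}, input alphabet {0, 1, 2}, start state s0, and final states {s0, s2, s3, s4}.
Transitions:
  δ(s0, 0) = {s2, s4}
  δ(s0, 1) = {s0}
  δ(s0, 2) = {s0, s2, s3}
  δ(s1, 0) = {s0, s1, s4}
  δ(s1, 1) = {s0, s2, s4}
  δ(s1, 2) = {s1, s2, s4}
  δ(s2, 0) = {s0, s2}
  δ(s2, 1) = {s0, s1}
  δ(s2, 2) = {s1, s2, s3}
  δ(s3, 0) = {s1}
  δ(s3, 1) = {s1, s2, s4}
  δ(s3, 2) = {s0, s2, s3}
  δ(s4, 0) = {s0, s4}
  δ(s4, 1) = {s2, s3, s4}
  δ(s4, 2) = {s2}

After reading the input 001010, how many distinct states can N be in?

4

Start: {s0}
read 0: {s2, s4}
read 0: {s0, s2, s4}
read 1: {s0, s1, s2, s3, s4}
read 0: {s0, s1, s2, s4}
read 1: {s0, s1, s2, s3, s4}
read 0: {s0, s1, s2, s4}
Final reachable set {s0, s1, s2, s4} has 4 states.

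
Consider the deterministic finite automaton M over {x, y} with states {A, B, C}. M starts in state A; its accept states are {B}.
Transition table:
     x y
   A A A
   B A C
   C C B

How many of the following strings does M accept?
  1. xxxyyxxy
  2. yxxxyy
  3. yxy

0

xxxyyxxy: rejected
yxxxyy: rejected
yxy: rejected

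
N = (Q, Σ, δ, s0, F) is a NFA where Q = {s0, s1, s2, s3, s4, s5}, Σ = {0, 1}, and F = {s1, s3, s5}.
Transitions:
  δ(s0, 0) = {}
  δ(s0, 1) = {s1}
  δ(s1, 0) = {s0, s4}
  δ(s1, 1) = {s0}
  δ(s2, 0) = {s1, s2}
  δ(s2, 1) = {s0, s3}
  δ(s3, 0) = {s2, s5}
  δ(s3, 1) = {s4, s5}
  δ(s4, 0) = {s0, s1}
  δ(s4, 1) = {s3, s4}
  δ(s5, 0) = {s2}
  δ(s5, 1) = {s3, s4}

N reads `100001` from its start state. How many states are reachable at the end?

Start: {s0}
read 1: {s1}
read 0: {s0, s4}
read 0: {s0, s1}
read 0: {s0, s4}
read 0: {s0, s1}
read 1: {s0, s1}
Final reachable set {s0, s1} has 2 states.

2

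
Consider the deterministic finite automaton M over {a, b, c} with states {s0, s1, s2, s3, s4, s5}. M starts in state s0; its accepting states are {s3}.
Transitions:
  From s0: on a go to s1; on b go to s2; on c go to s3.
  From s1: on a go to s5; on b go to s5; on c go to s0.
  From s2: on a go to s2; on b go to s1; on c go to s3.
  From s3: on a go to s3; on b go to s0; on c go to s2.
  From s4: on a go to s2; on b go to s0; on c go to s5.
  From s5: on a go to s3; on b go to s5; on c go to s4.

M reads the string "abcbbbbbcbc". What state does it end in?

s0 --a--> s1
s1 --b--> s5
s5 --c--> s4
s4 --b--> s0
s0 --b--> s2
s2 --b--> s1
s1 --b--> s5
s5 --b--> s5
s5 --c--> s4
s4 --b--> s0
s0 --c--> s3

s3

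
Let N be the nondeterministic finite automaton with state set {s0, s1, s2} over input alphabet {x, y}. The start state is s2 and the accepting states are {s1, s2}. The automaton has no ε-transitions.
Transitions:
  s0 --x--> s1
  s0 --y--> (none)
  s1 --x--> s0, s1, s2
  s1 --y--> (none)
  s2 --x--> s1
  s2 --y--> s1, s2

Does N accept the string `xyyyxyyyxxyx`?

Start: {s2}
read x: {s1}
read y: {}
The reachable set is empty and stays empty for the remaining 10 symbols.
Reachable ∩ accepting = {} — empty.

rejected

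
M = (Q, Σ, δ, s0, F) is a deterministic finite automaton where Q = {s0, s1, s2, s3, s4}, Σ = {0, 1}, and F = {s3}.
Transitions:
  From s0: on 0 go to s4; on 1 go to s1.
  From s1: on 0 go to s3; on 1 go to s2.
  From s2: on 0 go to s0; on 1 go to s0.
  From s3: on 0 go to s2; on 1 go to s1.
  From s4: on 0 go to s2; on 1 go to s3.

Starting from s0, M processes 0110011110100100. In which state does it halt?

s0 --0--> s4
s4 --1--> s3
s3 --1--> s1
s1 --0--> s3
s3 --0--> s2
s2 --1--> s0
s0 --1--> s1
s1 --1--> s2
s2 --1--> s0
s0 --0--> s4
s4 --1--> s3
s3 --0--> s2
s2 --0--> s0
s0 --1--> s1
s1 --0--> s3
s3 --0--> s2

s2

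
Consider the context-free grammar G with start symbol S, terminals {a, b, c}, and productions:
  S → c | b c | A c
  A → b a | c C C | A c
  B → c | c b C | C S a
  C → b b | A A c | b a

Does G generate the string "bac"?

S ⇒ Ac ⇒ bac

yes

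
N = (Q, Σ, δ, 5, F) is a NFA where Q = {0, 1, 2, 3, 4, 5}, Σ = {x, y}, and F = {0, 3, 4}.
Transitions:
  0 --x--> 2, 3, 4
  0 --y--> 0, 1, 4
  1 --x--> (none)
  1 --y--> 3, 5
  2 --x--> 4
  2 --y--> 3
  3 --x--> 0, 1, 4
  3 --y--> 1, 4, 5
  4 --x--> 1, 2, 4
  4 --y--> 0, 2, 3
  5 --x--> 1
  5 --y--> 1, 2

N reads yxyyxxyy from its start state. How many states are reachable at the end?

Start: {5}
read y: {1, 2}
read x: {4}
read y: {0, 2, 3}
read y: {0, 1, 3, 4, 5}
read x: {0, 1, 2, 3, 4}
read x: {0, 1, 2, 3, 4}
read y: {0, 1, 2, 3, 4, 5}
read y: {0, 1, 2, 3, 4, 5}
Final reachable set {0, 1, 2, 3, 4, 5} has 6 states.

6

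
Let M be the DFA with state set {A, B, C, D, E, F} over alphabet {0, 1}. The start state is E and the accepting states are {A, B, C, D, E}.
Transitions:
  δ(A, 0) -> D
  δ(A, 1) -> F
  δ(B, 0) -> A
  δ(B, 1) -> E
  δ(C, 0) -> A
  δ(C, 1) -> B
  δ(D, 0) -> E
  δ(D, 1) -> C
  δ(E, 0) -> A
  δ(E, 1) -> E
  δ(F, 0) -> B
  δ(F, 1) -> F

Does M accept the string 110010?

E --1--> E
E --1--> E
E --0--> A
A --0--> D
D --1--> C
C --0--> A
End in state A, which is an accepting state.

accepted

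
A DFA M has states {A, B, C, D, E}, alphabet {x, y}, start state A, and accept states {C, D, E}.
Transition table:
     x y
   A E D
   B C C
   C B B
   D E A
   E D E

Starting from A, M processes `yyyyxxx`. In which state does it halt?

E

A --y--> D
D --y--> A
A --y--> D
D --y--> A
A --x--> E
E --x--> D
D --x--> E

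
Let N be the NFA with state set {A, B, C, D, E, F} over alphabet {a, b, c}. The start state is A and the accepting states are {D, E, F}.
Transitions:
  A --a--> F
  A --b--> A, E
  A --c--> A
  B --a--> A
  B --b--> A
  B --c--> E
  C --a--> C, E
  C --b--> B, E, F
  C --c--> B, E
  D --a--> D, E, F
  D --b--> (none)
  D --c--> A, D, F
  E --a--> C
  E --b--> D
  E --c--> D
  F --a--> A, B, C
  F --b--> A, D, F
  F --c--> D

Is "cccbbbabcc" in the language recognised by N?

accepted

Start: {A}
read c: {A}
read c: {A}
read c: {A}
read b: {A, E}
read b: {A, D, E}
read b: {A, D, E}
read a: {C, D, E, F}
read b: {A, B, D, E, F}
read c: {A, D, E, F}
read c: {A, D, F}
Reachable ∩ accepting = {D, F} — nonempty.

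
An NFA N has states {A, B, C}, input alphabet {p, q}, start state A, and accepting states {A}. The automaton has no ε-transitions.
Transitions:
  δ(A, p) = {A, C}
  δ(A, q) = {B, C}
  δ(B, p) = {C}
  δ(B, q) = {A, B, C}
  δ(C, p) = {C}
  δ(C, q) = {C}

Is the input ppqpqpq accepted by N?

rejected

Start: {A}
read p: {A, C}
read p: {A, C}
read q: {B, C}
read p: {C}
read q: {C}
read p: {C}
read q: {C}
Reachable ∩ accepting = {} — empty.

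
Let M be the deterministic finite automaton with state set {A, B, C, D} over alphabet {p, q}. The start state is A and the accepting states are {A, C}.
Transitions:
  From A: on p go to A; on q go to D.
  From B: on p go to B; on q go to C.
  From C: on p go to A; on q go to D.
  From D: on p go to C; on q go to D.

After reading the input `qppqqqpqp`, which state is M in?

A --q--> D
D --p--> C
C --p--> A
A --q--> D
D --q--> D
D --q--> D
D --p--> C
C --q--> D
D --p--> C

C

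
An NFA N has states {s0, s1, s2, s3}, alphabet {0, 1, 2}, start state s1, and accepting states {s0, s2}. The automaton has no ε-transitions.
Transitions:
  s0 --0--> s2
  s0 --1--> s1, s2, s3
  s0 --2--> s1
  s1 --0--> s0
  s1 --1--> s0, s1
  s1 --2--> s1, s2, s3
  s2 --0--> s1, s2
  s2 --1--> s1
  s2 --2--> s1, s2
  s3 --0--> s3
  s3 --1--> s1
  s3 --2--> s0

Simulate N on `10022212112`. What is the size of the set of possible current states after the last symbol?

Start: {s1}
read 1: {s0, s1}
read 0: {s0, s2}
read 0: {s1, s2}
read 2: {s1, s2, s3}
read 2: {s0, s1, s2, s3}
read 2: {s0, s1, s2, s3}
read 1: {s0, s1, s2, s3}
read 2: {s0, s1, s2, s3}
read 1: {s0, s1, s2, s3}
read 1: {s0, s1, s2, s3}
read 2: {s0, s1, s2, s3}
Final reachable set {s0, s1, s2, s3} has 4 states.

4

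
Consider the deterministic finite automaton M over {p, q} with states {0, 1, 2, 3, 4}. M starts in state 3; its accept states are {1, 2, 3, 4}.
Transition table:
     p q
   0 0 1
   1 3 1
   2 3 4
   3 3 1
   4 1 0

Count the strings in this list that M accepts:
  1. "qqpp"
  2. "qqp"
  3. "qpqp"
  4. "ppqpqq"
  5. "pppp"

"qqpp": accepted
"qqp": accepted
"qpqp": accepted
"ppqpqq": accepted
"pppp": accepted

5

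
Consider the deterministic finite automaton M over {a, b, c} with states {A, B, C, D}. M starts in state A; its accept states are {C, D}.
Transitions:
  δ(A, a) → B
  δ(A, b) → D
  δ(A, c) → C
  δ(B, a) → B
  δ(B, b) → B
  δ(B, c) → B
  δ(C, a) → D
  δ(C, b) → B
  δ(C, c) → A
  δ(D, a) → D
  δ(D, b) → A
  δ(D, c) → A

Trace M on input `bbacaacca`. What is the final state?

B

A --b--> D
D --b--> A
A --a--> B
B --c--> B
B --a--> B
B --a--> B
B --c--> B
B --c--> B
B --a--> B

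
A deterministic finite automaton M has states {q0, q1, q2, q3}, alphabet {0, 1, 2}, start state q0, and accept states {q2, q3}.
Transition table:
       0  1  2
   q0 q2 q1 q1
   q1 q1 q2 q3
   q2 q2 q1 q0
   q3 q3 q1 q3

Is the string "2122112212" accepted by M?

q0 --2--> q1
q1 --1--> q2
q2 --2--> q0
q0 --2--> q1
q1 --1--> q2
q2 --1--> q1
q1 --2--> q3
q3 --2--> q3
q3 --1--> q1
q1 --2--> q3
End in state q3, which is an accepting state.

accepted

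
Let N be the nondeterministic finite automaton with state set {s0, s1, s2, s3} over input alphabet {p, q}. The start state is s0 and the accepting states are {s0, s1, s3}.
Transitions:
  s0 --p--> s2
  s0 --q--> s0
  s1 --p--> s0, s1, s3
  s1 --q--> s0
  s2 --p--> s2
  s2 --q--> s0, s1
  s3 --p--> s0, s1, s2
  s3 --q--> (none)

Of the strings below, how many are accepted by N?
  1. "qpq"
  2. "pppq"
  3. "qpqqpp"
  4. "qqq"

"qpq": accepted
"pppq": accepted
"qpqqpp": rejected
"qqq": accepted

3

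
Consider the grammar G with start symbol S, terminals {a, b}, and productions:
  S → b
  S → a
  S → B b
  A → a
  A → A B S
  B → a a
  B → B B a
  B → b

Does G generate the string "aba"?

no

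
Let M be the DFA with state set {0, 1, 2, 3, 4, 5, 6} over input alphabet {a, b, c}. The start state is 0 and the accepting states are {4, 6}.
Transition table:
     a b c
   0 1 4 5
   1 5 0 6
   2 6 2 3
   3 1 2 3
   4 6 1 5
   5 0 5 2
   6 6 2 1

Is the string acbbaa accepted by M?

accepted

0 --a--> 1
1 --c--> 6
6 --b--> 2
2 --b--> 2
2 --a--> 6
6 --a--> 6
End in state 6, which is an accepting state.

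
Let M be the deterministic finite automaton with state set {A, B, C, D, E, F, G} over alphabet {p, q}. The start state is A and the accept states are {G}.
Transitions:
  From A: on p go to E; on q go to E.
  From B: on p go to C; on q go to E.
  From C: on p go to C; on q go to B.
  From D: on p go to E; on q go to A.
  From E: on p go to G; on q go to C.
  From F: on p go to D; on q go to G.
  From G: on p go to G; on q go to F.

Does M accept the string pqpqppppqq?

rejected

A --p--> E
E --q--> C
C --p--> C
C --q--> B
B --p--> C
C --p--> C
C --p--> C
C --p--> C
C --q--> B
B --q--> E
End in state E, which is not an accepting state.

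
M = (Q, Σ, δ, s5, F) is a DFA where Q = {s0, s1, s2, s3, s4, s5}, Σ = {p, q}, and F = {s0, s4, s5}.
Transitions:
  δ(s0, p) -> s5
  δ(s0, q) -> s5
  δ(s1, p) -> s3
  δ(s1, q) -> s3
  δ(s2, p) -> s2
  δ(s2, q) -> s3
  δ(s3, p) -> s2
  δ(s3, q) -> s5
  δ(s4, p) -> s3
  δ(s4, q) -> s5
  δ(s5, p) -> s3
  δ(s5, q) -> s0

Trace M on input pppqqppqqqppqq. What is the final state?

s0

s5 --p--> s3
s3 --p--> s2
s2 --p--> s2
s2 --q--> s3
s3 --q--> s5
s5 --p--> s3
s3 --p--> s2
s2 --q--> s3
s3 --q--> s5
s5 --q--> s0
s0 --p--> s5
s5 --p--> s3
s3 --q--> s5
s5 --q--> s0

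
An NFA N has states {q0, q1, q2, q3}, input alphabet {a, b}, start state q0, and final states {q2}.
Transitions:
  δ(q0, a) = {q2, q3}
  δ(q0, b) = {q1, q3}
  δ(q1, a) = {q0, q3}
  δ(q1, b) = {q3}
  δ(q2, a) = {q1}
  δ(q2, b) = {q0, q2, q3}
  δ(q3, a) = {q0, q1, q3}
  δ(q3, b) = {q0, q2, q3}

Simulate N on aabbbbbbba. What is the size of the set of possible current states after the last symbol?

Start: {q0}
read a: {q2, q3}
read a: {q0, q1, q3}
read b: {q0, q1, q2, q3}
read b: {q0, q1, q2, q3}
read b: {q0, q1, q2, q3}
read b: {q0, q1, q2, q3}
read b: {q0, q1, q2, q3}
read b: {q0, q1, q2, q3}
read b: {q0, q1, q2, q3}
read a: {q0, q1, q2, q3}
Final reachable set {q0, q1, q2, q3} has 4 states.

4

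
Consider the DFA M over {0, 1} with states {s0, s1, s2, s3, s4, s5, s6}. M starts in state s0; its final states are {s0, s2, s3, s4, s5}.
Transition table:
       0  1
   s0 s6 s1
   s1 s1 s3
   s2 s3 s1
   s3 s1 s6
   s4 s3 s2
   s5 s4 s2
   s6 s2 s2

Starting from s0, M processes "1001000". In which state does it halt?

s0 --1--> s1
s1 --0--> s1
s1 --0--> s1
s1 --1--> s3
s3 --0--> s1
s1 --0--> s1
s1 --0--> s1

s1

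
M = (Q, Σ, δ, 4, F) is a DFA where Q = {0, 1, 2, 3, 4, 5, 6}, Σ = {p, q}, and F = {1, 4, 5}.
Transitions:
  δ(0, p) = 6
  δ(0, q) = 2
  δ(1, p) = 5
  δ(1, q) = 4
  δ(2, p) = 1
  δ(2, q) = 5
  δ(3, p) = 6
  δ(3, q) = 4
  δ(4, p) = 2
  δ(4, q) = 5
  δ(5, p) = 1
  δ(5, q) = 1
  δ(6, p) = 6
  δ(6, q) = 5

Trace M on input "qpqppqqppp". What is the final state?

4 --q--> 5
5 --p--> 1
1 --q--> 4
4 --p--> 2
2 --p--> 1
1 --q--> 4
4 --q--> 5
5 --p--> 1
1 --p--> 5
5 --p--> 1

1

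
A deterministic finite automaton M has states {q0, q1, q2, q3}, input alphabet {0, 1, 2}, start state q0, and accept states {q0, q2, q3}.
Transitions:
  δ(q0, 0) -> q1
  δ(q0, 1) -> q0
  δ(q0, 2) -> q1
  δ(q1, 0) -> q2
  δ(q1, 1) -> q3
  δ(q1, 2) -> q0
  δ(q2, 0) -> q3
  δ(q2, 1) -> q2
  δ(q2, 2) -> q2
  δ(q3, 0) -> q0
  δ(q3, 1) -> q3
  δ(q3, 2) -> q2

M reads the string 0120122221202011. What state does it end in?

q3

q0 --0--> q1
q1 --1--> q3
q3 --2--> q2
q2 --0--> q3
q3 --1--> q3
q3 --2--> q2
q2 --2--> q2
q2 --2--> q2
q2 --2--> q2
q2 --1--> q2
q2 --2--> q2
q2 --0--> q3
q3 --2--> q2
q2 --0--> q3
q3 --1--> q3
q3 --1--> q3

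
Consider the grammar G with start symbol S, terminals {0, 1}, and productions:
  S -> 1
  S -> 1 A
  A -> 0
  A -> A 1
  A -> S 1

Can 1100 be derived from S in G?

no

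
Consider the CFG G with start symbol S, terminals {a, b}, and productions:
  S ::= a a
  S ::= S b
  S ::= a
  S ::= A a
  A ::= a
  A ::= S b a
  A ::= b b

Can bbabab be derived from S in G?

no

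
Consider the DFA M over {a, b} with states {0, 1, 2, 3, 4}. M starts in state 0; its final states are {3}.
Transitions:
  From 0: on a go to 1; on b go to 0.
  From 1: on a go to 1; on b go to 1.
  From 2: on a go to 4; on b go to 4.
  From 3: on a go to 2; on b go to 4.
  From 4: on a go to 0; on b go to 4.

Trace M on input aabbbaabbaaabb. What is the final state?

1

0 --a--> 1
1 --a--> 1
1 --b--> 1
1 --b--> 1
1 --b--> 1
1 --a--> 1
1 --a--> 1
1 --b--> 1
1 --b--> 1
1 --a--> 1
1 --a--> 1
1 --a--> 1
1 --b--> 1
1 --b--> 1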